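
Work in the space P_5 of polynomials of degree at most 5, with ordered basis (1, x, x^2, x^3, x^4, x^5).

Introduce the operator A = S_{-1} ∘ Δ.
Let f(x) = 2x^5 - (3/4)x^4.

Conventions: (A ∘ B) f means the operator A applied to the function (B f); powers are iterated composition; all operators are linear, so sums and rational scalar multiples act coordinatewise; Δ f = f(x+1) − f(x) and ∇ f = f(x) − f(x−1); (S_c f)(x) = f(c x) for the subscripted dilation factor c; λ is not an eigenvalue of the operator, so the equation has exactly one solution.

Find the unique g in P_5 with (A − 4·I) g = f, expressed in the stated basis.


write g with unknown coordinates in the stated basis and equate coefficients in (A − 4·I) g = f
solving from the highest basis element down gives g = -(1/2)x^5 - (7/16)x^4 + (27/16)x^3 - (41/64)x^2 + (15/128)x + 29/512
check: A g = -(5/2)x^4 + (27/4)x^3 - (41/16)x^2 + (15/32)x + 29/128
so A g − 4·g = 2x^5 - (3/4)x^4 = f ✓

g(x) = -(1/2)x^5 - (7/16)x^4 + (27/16)x^3 - (41/64)x^2 + (15/128)x + 29/512


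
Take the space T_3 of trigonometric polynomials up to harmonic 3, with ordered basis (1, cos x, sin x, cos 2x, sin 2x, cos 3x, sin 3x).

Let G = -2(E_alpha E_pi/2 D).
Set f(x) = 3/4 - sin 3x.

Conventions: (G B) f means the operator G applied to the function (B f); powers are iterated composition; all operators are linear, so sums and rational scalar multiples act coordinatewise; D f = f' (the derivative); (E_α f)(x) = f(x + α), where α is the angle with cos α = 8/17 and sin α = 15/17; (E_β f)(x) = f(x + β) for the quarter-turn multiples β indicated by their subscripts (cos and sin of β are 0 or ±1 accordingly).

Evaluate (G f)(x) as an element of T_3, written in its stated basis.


the image equals g(x) = -(2970/4913)cos 3x - (29328/4913)sin 3x

D f = -3cos 3x
E_pi/2 D f = -3sin 3x
E_alpha E_pi/2 D f = (1485/4913)cos 3x + (14664/4913)sin 3x
(-2(E_alpha E_pi/2 D)) f = -(2970/4913)cos 3x - (29328/4913)sin 3x


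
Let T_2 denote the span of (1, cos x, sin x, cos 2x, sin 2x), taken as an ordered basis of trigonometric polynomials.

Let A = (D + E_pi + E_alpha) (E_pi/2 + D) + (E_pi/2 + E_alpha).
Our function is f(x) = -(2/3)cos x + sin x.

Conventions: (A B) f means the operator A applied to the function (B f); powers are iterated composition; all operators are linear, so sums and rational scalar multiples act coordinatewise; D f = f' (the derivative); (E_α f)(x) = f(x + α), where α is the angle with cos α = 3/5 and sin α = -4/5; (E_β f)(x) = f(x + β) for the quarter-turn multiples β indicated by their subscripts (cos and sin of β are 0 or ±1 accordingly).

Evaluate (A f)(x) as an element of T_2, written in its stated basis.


the image equals g(x) = -(11/15)cos x - (1/5)sin x

E_pi/2 f = cos x + (2/3)sin x
D f = cos x + (2/3)sin x
(E_pi/2 + D) f = 2cos x + (4/3)sin x
D (E_pi/2 + D) f = (4/3)cos x - 2sin x
E_pi (E_pi/2 + D) f = -2cos x - (4/3)sin x
E_alpha (E_pi/2 + D) f = (2/15)cos x + (12/5)sin x
(D + E_pi + E_alpha) (E_pi/2 + D) f = -(8/15)cos x - (14/15)sin x
E_pi/2 f = cos x + (2/3)sin x
E_alpha f = -(6/5)cos x + (1/15)sin x
(E_pi/2 + E_alpha) f = -(1/5)cos x + (11/15)sin x
((D + E_pi + E_alpha) (E_pi/2 + D) + (E_pi/2 + E_alpha)) f = -(11/15)cos x - (1/5)sin x


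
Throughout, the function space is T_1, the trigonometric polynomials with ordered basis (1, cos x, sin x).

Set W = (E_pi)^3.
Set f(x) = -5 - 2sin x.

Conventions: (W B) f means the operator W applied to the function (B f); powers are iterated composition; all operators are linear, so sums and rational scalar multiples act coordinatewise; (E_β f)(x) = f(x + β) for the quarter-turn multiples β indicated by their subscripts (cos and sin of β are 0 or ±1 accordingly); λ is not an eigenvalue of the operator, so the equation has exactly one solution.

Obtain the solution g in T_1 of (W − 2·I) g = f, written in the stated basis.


write g with unknown coordinates in the stated basis and equate coefficients in (W − 2·I) g = f
solving from the highest basis element down gives g = 5 + (2/3)sin x
check: W g = 5 - (2/3)sin x
so W g − 2·g = -5 - 2sin x = f ✓

g(x) = 5 + (2/3)sin x


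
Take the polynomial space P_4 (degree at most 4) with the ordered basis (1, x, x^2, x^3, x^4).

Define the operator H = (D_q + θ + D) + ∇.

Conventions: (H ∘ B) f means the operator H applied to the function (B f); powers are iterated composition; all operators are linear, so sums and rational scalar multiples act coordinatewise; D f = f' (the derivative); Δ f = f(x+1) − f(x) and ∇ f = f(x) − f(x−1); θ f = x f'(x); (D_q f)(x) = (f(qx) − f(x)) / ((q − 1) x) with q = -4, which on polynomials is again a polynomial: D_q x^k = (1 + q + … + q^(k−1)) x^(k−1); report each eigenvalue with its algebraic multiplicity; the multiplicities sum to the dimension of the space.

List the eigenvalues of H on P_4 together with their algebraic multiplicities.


λ = 0 (multiplicity 1), λ = 1 (multiplicity 1), λ = 2 (multiplicity 1), λ = 3 (multiplicity 1), λ = 4 (multiplicity 1)

image of 1: 0
image of x: x + 3
image of x^2: 2x^2 + x - 1
image of x^3: 3x^3 + 19x^2 - 3x + 1
image of x^4: 4x^4 - 43x^3 - 6x^2 + 4x - 1
the matrix is upper triangular; its diagonal is (0, 1, 2, 3, 4)
for a triangular matrix the eigenvalues are the diagonal entries, with algebraic multiplicity their repetition count


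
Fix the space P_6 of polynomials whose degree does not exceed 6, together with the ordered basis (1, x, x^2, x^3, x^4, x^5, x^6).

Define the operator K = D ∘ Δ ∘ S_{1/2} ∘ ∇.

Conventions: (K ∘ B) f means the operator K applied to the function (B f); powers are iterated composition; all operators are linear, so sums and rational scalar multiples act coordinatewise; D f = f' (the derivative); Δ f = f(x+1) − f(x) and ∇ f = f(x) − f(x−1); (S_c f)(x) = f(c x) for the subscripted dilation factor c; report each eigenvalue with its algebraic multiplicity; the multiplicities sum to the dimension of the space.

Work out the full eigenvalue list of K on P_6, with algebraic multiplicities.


λ = 0 (multiplicity 7)

image of 1: 0
image of x: 0
image of x^2: 0
image of x^3: 3/2
image of x^4: 3x - 3/2
image of x^5: (15/4)x^2 - (15/4)x + 5/2
image of x^6: (15/4)x^3 - (45/8)x^2 + (15/2)x - 45/16
the matrix is upper triangular; its diagonal is (0, 0, 0, 0, 0, 0, 0)
for a triangular matrix the eigenvalues are the diagonal entries, with algebraic multiplicity their repetition count


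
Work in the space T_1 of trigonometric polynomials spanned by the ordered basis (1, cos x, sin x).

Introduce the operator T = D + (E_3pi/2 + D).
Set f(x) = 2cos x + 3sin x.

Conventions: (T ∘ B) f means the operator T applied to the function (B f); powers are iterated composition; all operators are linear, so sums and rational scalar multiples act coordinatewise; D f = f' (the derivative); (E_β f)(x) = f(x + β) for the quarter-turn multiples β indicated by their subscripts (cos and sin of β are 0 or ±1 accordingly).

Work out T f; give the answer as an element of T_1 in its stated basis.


D f = 3cos x - 2sin x
E_3pi/2 f = -3cos x + 2sin x
D f = 3cos x - 2sin x
(E_3pi/2 + D) f = 0
(D + (E_3pi/2 + D)) f = 3cos x - 2sin x

the image equals g(x) = 3cos x - 2sin x


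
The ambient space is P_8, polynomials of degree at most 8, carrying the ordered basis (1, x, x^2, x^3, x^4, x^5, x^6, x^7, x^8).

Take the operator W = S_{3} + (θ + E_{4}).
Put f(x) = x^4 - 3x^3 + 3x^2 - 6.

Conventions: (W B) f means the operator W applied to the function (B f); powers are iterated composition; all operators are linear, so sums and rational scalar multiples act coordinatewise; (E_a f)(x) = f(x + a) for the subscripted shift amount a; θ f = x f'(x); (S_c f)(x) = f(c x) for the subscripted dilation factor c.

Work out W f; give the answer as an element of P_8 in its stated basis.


S_{3} f = 81x^4 - 81x^3 + 27x^2 - 6
θ f = 4x^4 - 9x^3 + 6x^2
E_{4} f = x^4 + 13x^3 + 63x^2 + 136x + 106
(θ + E_{4}) f = 5x^4 + 4x^3 + 69x^2 + 136x + 106
(S_{3} + (θ + E_{4})) f = 86x^4 - 77x^3 + 96x^2 + 136x + 100

g(x) = 86x^4 - 77x^3 + 96x^2 + 136x + 100


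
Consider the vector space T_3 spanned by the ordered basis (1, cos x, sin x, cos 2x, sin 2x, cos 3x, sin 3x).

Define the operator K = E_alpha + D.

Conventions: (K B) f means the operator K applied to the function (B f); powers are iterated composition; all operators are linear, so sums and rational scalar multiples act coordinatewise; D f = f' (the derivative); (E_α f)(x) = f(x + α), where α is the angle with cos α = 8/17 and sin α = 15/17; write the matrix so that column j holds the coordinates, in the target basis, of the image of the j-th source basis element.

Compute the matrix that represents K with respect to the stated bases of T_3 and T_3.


the matrix is [[1, 0, 0, 0, 0, 0, 0]; [0, 8/17, 32/17, 0, 0, 0, 0]; [0, -32/17, 8/17, 0, 0, 0, 0]; [0, 0, 0, -161/289, 818/289, 0, 0]; [0, 0, 0, -818/289, -161/289, 0, 0]; [0, 0, 0, 0, 0, -4888/4913, 14244/4913]; [0, 0, 0, 0, 0, -14244/4913, -4888/4913]] (rows listed top to bottom)

image of 1: 1
image of cos x: (8/17)cos x - (32/17)sin x
image of sin x: (32/17)cos x + (8/17)sin x
image of cos 2x: -(161/289)cos 2x - (818/289)sin 2x
image of sin 2x: (818/289)cos 2x - (161/289)sin 2x
image of cos 3x: -(4888/4913)cos 3x - (14244/4913)sin 3x
image of sin 3x: (14244/4913)cos 3x - (4888/4913)sin 3x
each image's coordinates form column j of the matrix


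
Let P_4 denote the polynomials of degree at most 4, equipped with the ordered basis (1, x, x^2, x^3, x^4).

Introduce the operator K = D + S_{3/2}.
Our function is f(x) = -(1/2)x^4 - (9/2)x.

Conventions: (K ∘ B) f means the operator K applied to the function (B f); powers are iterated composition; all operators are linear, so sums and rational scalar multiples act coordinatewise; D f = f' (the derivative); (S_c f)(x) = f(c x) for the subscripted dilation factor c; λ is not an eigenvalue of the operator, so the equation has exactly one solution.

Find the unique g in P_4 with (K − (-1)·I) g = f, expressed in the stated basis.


write g with unknown coordinates in the stated basis and equate coefficients in (K − (-1)·I) g = f
solving from the highest basis element down gives g = -(8/97)x^4 + (256/3395)x^3 - (3072/44135)x^2 - (384927/220675)x + 384927/441350
check: K g = -(81/194)x^4 - (256/3395)x^3 + (3072/44135)x^2 - (1216221/441350)x - 384927/441350
so K g − (-1)·g = -(1/2)x^4 - (9/2)x = f ✓

g(x) = -(8/97)x^4 + (256/3395)x^3 - (3072/44135)x^2 - (384927/220675)x + 384927/441350


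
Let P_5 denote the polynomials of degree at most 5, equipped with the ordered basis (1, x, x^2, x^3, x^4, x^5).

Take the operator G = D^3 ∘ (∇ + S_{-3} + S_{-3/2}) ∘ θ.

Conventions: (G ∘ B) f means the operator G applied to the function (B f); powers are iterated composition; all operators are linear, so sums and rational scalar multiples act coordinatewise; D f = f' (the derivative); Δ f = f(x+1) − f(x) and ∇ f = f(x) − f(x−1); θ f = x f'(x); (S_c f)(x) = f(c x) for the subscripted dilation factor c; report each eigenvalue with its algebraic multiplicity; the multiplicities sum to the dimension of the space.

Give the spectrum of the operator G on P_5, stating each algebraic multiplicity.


λ = 0 (multiplicity 6)

image of 1: 0
image of x: 0
image of x^2: 0
image of x^3: -2187/4
image of x^4: 8262x + 96
image of x^5: -(601425/8)x^2 + 600x - 300
the matrix is upper triangular; its diagonal is (0, 0, 0, 0, 0, 0)
for a triangular matrix the eigenvalues are the diagonal entries, with algebraic multiplicity their repetition count


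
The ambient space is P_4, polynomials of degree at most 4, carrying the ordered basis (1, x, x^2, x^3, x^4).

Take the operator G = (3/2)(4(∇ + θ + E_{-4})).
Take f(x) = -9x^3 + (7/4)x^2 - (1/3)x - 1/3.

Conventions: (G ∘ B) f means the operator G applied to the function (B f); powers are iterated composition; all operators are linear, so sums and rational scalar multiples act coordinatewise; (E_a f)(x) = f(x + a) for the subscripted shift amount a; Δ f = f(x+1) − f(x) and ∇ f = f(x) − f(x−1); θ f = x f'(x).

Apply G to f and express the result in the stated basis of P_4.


∇ f = -27x^2 + (61/2)x - 133/12
θ f = -27x^3 + (7/2)x^2 - (1/3)x
E_{-4} f = -9x^3 + (439/4)x^2 - (1339/3)x + 605
(∇ + θ + E_{-4}) f = -36x^3 + (345/4)x^2 - (2497/6)x + 7127/12
(4(∇ + θ + E_{-4})) f = -144x^3 + 345x^2 - (4994/3)x + 7127/3
((3/2)(4(∇ + θ + E_{-4}))) f = -216x^3 + (1035/2)x^2 - 2497x + 7127/2

the image equals g(x) = -216x^3 + (1035/2)x^2 - 2497x + 7127/2


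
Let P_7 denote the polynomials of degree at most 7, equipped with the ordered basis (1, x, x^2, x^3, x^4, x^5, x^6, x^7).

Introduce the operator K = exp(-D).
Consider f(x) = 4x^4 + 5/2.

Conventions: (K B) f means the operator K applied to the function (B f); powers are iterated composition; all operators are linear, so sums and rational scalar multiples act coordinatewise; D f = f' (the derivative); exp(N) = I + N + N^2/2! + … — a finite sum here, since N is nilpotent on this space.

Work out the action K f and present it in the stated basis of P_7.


order-1 term: -16x^3
order-2 term: 24x^2
order-3 term: -16x
order-4 term: 4
the series for exp(-D) f terminates at order 4
exp(-D) f = 4x^4 - 16x^3 + 24x^2 - 16x + 13/2

g(x) = 4x^4 - 16x^3 + 24x^2 - 16x + 13/2


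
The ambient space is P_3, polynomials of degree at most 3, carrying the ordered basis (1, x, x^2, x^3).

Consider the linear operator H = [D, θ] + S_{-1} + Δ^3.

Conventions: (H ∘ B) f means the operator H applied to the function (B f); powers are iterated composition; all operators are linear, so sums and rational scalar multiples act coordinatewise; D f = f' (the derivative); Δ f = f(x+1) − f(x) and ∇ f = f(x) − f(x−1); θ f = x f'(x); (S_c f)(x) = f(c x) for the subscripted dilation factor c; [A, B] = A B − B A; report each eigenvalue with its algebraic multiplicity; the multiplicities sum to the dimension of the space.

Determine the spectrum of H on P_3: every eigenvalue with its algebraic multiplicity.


λ = -1 (multiplicity 2), λ = 1 (multiplicity 2)

image of 1: 1
image of x: -x + 1
image of x^2: x^2 + 2x
image of x^3: -x^3 + 3x^2 + 6
the matrix is upper triangular; its diagonal is (1, -1, 1, -1)
for a triangular matrix the eigenvalues are the diagonal entries, with algebraic multiplicity their repetition count


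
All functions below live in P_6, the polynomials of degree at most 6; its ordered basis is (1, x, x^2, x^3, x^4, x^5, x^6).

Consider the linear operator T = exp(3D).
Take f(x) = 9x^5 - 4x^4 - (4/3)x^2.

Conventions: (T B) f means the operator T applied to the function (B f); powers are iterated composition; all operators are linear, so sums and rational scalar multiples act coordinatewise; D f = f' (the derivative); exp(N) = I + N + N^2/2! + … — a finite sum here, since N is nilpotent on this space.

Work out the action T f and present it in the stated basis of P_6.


order-1 term: 135x^4 - 48x^3 - 8x
order-2 term: 810x^3 - 216x^2 - 12
order-3 term: 2430x^2 - 432x
order-4 term: 3645x - 324
order-5 term: 2187
the series for exp(3D) f terminates at order 5
exp(3D) f = 9x^5 + 131x^4 + 762x^3 + (6638/3)x^2 + 3205x + 1851

g(x) = 9x^5 + 131x^4 + 762x^3 + (6638/3)x^2 + 3205x + 1851


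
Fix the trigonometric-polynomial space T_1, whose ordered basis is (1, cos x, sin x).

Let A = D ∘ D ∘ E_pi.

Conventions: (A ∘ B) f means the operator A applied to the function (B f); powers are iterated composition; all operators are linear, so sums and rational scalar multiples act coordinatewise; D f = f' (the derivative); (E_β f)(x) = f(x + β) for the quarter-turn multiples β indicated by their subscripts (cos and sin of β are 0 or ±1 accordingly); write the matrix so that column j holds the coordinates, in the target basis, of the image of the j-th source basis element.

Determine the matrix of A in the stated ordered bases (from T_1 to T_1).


the matrix is [[0, 0, 0]; [0, 1, 0]; [0, 0, 1]] (rows listed top to bottom)

image of 1: 0
image of cos x: cos x
image of sin x: sin x
each image's coordinates form column j of the matrix


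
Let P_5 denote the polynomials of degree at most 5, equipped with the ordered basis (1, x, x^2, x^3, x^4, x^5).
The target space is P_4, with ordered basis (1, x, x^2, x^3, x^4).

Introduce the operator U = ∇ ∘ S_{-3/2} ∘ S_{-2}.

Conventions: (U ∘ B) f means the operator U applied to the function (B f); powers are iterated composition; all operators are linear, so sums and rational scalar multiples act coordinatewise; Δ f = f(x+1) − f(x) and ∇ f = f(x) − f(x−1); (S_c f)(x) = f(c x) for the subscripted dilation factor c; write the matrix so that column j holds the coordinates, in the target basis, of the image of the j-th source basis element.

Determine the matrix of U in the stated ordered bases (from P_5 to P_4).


the matrix is [[0, 3, -9, 27, -81, 243]; [0, 0, 18, -81, 324, -1215]; [0, 0, 0, 81, -486, 2430]; [0, 0, 0, 0, 324, -2430]; [0, 0, 0, 0, 0, 1215]] (rows listed top to bottom)

image of 1: 0
image of x: 3
image of x^2: 18x - 9
image of x^3: 81x^2 - 81x + 27
image of x^4: 324x^3 - 486x^2 + 324x - 81
image of x^5: 1215x^4 - 2430x^3 + 2430x^2 - 1215x + 243
each image's coordinates form column j of the matrix


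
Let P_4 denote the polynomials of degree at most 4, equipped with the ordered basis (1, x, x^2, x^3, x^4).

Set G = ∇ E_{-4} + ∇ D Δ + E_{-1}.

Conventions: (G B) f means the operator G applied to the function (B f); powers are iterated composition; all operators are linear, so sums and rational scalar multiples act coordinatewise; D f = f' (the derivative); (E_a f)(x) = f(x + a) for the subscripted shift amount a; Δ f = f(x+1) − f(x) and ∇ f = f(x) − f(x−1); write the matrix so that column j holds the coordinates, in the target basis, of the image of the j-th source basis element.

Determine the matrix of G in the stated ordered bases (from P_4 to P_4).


the matrix is [[1, 0, -8, 66, -368]; [0, 1, 0, -24, 264]; [0, 0, 1, 0, -48]; [0, 0, 0, 1, 0]; [0, 0, 0, 0, 1]] (rows listed top to bottom)

image of 1: 1
image of x: x
image of x^2: x^2 - 8
image of x^3: x^3 - 24x + 66
image of x^4: x^4 - 48x^2 + 264x - 368
each image's coordinates form column j of the matrix


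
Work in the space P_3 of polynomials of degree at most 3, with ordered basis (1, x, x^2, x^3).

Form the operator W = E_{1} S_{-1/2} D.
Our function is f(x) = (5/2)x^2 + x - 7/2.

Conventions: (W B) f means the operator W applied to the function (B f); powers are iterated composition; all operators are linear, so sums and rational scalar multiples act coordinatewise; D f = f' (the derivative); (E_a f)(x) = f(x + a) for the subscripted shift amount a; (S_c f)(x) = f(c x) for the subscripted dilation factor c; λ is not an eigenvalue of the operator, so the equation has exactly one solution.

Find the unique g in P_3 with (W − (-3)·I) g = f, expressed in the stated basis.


the result is g(x) = (5/6)x^2 + (11/18)x - 59/54

write g with unknown coordinates in the stated basis and equate coefficients in (W − (-3)·I) g = f
solving from the highest basis element down gives g = (5/6)x^2 + (11/18)x - 59/54
check: W g = -(5/6)x - 2/9
so W g − (-3)·g = (5/2)x^2 + x - 7/2 = f ✓


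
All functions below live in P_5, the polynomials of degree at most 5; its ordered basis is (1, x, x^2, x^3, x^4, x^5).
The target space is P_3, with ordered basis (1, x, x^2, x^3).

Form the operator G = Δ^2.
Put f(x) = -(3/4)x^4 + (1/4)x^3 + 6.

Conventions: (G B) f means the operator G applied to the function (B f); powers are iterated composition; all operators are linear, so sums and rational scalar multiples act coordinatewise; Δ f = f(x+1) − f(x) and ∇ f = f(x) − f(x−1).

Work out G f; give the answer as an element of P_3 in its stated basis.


the image equals g(x) = -9x^2 - (33/2)x - 9

Δ f = -3x^3 - (15/4)x^2 - (9/4)x - 1/2
Δ Δ f = -9x^2 - (33/2)x - 9


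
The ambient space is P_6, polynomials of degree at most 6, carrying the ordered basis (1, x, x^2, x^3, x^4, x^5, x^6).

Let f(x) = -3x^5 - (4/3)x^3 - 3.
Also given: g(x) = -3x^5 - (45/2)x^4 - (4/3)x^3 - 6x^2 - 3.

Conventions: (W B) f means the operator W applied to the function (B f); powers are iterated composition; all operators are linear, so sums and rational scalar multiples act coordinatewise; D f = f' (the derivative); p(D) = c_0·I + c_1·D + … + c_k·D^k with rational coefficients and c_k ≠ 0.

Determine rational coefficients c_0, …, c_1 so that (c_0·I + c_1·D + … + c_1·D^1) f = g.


D^0 f = -3x^5 - (4/3)x^3 - 3
D^1 f = -15x^4 - 4x^2
matching coefficients of g against c_0 f + c_1 Df + … from the top degree down determines the c_i
solution: c_0 = 1, c_1 = 3/2

p(D) = I + (3/2)·D, i.e. c_0 = 1, c_1 = 3/2


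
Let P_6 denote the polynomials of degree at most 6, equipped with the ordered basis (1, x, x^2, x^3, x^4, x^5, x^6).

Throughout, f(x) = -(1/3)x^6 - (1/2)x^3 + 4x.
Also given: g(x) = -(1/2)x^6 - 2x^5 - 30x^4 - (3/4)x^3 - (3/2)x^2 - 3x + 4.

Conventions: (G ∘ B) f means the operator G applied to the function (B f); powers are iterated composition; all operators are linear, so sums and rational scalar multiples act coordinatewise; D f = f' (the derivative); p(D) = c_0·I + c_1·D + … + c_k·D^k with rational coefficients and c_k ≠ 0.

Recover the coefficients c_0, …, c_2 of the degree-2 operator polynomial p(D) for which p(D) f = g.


c_0 = 3/2, c_1 = 1, c_2 = 3

D^0 f = -(1/3)x^6 - (1/2)x^3 + 4x
D^1 f = -2x^5 - (3/2)x^2 + 4
D^2 f = -10x^4 - 3x
matching coefficients of g against c_0 f + c_1 Df + … from the top degree down determines the c_i
solution: c_0 = 3/2, c_1 = 1, c_2 = 3


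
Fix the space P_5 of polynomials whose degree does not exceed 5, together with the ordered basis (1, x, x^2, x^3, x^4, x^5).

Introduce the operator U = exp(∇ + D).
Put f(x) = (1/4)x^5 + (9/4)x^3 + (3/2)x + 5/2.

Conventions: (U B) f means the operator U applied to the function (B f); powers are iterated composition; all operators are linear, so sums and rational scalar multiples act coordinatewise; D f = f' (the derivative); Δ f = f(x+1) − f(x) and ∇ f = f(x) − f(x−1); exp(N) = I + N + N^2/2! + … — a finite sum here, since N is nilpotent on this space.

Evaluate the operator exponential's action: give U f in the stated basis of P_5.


order-1 term: (5/2)x^4 - (5/2)x^3 + 16x^2 - 8x + 11/2
order-2 term: 10x^3 - 15x^2 + (163/4)x - 37/2
order-3 term: 20x^2 - 30x + 71/2
order-4 term: 20x - 20
order-5 term: 8
the series for exp(∇ + D) f terminates at order 5
exp(∇ + D) f = (1/4)x^5 + (5/2)x^4 + (39/4)x^3 + 21x^2 + (97/4)x + 13

g(x) = (1/4)x^5 + (5/2)x^4 + (39/4)x^3 + 21x^2 + (97/4)x + 13


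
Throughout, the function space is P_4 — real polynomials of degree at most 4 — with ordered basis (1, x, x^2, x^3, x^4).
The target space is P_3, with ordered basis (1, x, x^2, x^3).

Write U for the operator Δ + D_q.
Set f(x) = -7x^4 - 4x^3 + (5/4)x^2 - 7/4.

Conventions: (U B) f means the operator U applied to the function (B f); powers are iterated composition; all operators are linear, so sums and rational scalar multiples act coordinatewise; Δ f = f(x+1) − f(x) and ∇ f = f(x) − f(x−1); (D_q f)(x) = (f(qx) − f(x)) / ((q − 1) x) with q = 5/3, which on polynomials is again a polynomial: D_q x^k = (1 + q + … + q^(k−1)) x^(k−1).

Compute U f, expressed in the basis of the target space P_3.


Δ f = -28x^3 - 54x^2 - (75/2)x - 39/4
D_q f = -(1904/27)x^3 - (196/9)x^2 + (10/3)x
(Δ + D_q) f = -(2660/27)x^3 - (682/9)x^2 - (205/6)x - 39/4

g(x) = -(2660/27)x^3 - (682/9)x^2 - (205/6)x - 39/4


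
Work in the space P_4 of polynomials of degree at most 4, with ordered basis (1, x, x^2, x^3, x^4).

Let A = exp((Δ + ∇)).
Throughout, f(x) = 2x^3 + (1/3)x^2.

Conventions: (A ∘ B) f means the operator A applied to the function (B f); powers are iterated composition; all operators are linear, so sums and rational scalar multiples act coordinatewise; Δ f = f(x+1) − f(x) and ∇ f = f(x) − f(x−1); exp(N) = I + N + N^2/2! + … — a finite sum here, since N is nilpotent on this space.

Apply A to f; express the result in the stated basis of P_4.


order-1 term: 12x^2 + (4/3)x + 4
order-2 term: 24x + 4/3
order-3 term: 16
the series for exp((Δ + ∇)) f terminates at order 3
exp((Δ + ∇)) f = 2x^3 + (37/3)x^2 + (76/3)x + 64/3

the image equals g(x) = 2x^3 + (37/3)x^2 + (76/3)x + 64/3


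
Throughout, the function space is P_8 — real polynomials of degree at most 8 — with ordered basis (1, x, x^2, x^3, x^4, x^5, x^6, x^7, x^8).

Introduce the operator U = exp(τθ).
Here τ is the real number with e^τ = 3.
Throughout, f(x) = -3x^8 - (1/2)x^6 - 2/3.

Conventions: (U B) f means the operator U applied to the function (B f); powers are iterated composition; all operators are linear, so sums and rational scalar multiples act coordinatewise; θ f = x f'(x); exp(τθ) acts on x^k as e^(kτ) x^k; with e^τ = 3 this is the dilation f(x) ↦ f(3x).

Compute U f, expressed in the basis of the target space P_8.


g(x) = -19683x^8 - (729/2)x^6 - 2/3

exp(τθ) x^k = e^(kτ) x^k; with e^τ = 3 this sends x^k to 3^k x^k
x^6 ↦ 729 x^6
x^8 ↦ 6561 x^8
applying this coordinatewise to f: exp(τθ) f = -19683x^8 - (729/2)x^6 - 2/3


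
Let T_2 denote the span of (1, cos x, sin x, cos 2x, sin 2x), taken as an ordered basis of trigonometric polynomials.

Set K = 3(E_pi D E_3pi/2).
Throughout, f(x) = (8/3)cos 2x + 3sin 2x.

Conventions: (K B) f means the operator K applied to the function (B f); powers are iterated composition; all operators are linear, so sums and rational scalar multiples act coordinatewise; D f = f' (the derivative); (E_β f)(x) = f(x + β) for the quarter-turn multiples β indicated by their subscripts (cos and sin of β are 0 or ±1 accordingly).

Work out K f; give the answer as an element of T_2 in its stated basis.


E_3pi/2 f = -(8/3)cos 2x - 3sin 2x
D E_3pi/2 f = -6cos 2x + (16/3)sin 2x
E_pi D E_3pi/2 f = -6cos 2x + (16/3)sin 2x
(3(E_pi D E_3pi/2)) f = -18cos 2x + 16sin 2x

g(x) = -18cos 2x + 16sin 2x


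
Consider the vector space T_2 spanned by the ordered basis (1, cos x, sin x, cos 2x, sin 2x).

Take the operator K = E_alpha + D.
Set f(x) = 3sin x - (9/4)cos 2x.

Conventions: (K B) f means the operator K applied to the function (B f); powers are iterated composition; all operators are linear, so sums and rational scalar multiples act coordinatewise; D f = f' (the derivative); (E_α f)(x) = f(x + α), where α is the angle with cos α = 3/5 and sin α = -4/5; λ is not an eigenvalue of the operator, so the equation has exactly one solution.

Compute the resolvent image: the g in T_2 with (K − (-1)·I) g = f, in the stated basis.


the image equals g(x) = -(3/13)cos x + (24/13)sin x - (81/80)cos 2x - (117/80)sin 2x

write g with unknown coordinates in the stated basis and equate coefficients in (K − (-1)·I) g = f
solving from the highest basis element down gives g = -(3/13)cos x + (24/13)sin x - (81/80)cos 2x - (117/80)sin 2x
check: K g = (3/13)cos x + (15/13)sin x - (99/80)cos 2x + (117/80)sin 2x
so K g − (-1)·g = 3sin x - (9/4)cos 2x = f ✓


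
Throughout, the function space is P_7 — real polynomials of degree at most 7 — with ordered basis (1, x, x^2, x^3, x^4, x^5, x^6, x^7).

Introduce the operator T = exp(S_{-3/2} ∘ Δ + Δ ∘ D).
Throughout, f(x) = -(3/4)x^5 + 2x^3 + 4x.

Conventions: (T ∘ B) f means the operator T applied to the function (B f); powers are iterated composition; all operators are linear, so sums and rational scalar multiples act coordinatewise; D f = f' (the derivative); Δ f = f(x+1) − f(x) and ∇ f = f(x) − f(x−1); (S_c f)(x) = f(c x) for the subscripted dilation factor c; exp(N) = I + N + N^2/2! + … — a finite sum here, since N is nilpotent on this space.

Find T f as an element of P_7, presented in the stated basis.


order-1 term: -(1215/64)x^4 + (165/16)x^3 - (207/8)x^2 - (51/8)x + 15/2
order-2 term: (32805/256)x^3 - (53055/256)x^2 - (333/32)x - 8811/128
order-3 term: (295245/1024)x^2 + (138915/512)x - 10203/256
order-4 term: -(885735/4096)x + 1163565/4096
order-5 term: -177147/4096
the series for exp(S_{-3/2} ∘ Δ + Δ ∘ D) f terminates at order 5
exp(S_{-3/2} ∘ Δ + Δ ∘ D) f = -(3/4)x^5 - (1215/64)x^4 + (35957/256)x^3 + (56529/1024)x^2 + (173233/4096)x + 285969/2048

the image equals g(x) = -(3/4)x^5 - (1215/64)x^4 + (35957/256)x^3 + (56529/1024)x^2 + (173233/4096)x + 285969/2048


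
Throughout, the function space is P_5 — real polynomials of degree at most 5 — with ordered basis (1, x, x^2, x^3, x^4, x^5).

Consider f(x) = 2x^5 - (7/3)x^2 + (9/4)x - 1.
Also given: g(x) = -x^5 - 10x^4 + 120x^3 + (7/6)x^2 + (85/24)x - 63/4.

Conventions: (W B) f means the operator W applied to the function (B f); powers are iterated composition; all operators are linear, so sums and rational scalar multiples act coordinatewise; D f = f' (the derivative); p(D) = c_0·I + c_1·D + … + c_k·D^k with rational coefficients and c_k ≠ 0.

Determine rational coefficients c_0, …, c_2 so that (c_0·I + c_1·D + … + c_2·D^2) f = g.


D^0 f = 2x^5 - (7/3)x^2 + (9/4)x - 1
D^1 f = 10x^4 - (14/3)x + 9/4
D^2 f = 40x^3 - 14/3
matching coefficients of g against c_0 f + c_1 Df + … from the top degree down determines the c_i
solution: c_0 = -1/2, c_1 = -1, c_2 = 3

p(D) = -(1/2)·I − D + 3·D^2, i.e. c_0 = -1/2, c_1 = -1, c_2 = 3


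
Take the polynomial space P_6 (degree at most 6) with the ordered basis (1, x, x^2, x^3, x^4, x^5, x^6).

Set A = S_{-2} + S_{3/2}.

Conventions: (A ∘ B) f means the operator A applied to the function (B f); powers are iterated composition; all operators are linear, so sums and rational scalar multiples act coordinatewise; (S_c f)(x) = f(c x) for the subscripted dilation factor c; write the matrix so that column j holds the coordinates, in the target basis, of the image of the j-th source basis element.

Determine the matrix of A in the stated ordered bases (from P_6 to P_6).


the matrix is [[2, 0, 0, 0, 0, 0, 0]; [0, -1/2, 0, 0, 0, 0, 0]; [0, 0, 25/4, 0, 0, 0, 0]; [0, 0, 0, -37/8, 0, 0, 0]; [0, 0, 0, 0, 337/16, 0, 0]; [0, 0, 0, 0, 0, -781/32, 0]; [0, 0, 0, 0, 0, 0, 4825/64]] (rows listed top to bottom)

image of 1: 2
image of x: -(1/2)x
image of x^2: (25/4)x^2
image of x^3: -(37/8)x^3
image of x^4: (337/16)x^4
image of x^5: -(781/32)x^5
image of x^6: (4825/64)x^6
each image's coordinates form column j of the matrix


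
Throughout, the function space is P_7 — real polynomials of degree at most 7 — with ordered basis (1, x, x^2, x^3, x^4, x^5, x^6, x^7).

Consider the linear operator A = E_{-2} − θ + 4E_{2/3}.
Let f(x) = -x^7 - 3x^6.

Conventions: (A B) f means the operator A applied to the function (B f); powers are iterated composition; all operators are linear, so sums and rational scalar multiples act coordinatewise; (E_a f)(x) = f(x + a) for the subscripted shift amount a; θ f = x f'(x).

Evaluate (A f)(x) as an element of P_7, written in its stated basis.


E_{-2} f = -x^7 + 11x^6 - 48x^5 + 100x^4 - 80x^3 - 48x^2 + 128x - 64
θ f = -7x^7 - 18x^6
(-θ) f = 7x^7 + 18x^6
E_{2/3} f = -x^7 - (23/3)x^6 - (64/3)x^5 - (820/27)x^4 - (2000/81)x^3 - (944/81)x^2 - (2176/729)x - 704/2187
(4E_{2/3}) f = -4x^7 - (92/3)x^6 - (256/3)x^5 - (3280/27)x^4 - (8000/81)x^3 - (3776/81)x^2 - (8704/729)x - 2816/2187
(E_{-2} − θ + 4E_{2/3}) f = 2x^7 - (5/3)x^6 - (400/3)x^5 - (580/27)x^4 - (14480/81)x^3 - (7664/81)x^2 + (84608/729)x - 142784/2187

the image equals g(x) = 2x^7 - (5/3)x^6 - (400/3)x^5 - (580/27)x^4 - (14480/81)x^3 - (7664/81)x^2 + (84608/729)x - 142784/2187


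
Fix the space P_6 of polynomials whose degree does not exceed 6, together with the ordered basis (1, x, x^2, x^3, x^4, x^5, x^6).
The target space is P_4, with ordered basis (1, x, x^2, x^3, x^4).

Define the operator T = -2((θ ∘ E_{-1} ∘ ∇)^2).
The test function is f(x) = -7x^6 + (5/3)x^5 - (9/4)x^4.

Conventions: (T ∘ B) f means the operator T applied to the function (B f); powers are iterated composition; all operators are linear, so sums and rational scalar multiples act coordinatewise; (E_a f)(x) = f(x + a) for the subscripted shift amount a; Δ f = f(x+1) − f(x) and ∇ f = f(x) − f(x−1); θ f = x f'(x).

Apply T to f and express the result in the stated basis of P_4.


the image equals g(x) = 8400x^4 - 68840x^3 + 189324x^2 - 173890x

∇ f = -42x^5 + (340/3)x^4 - (497/3)x^3 + (811/6)x^2 - (178/3)x + 131/12
E_{-1} ∇ f = -42x^5 + (970/3)x^4 - 1039x^3 + (10393/6)x^2 - 1490x + 6317/12
θ E_{-1} ∇ f = -210x^5 + (3880/3)x^4 - 3117x^3 + (10393/3)x^2 - 1490x
∇ (θ ∘ E_{-1} ∘ ∇) f = -1050x^4 + (21820/3)x^3 - 19211x^2 + 22503x - 28724/3
E_{-1} ∇ (θ ∘ E_{-1} ∘ ∇) f = -1050x^4 + (34420/3)x^3 - 47331x^2 + 86945x - 59612
θ E_{-1} ∇ (θ ∘ E_{-1} ∘ ∇) f = -4200x^4 + 34420x^3 - 94662x^2 + 86945x
(-2((θ ∘ E_{-1} ∘ ∇)^2)) f = 8400x^4 - 68840x^3 + 189324x^2 - 173890x


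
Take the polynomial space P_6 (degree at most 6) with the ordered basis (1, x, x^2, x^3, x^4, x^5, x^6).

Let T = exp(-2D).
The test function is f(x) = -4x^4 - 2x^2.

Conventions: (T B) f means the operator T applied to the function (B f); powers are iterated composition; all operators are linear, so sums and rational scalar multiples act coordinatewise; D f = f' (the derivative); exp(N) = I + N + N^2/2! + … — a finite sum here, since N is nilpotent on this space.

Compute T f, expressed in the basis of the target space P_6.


g(x) = -4x^4 + 32x^3 - 98x^2 + 136x - 72

order-1 term: 32x^3 + 8x
order-2 term: -96x^2 - 8
order-3 term: 128x
order-4 term: -64
the series for exp(-2D) f terminates at order 4
exp(-2D) f = -4x^4 + 32x^3 - 98x^2 + 136x - 72


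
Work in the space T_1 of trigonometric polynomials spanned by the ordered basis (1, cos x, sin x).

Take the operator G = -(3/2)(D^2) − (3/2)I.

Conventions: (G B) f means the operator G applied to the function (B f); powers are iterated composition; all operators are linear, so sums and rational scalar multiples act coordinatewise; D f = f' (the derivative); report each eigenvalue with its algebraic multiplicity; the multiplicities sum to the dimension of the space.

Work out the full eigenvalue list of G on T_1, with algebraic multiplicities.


λ = -3/2 (multiplicity 1), λ = 0 (multiplicity 2)

image of 1: -3/2
image of cos x: 0
image of sin x: 0
the matrix is diagonal; its diagonal is (-3/2, 0, 0)
for a triangular matrix the eigenvalues are the diagonal entries, with algebraic multiplicity their repetition count


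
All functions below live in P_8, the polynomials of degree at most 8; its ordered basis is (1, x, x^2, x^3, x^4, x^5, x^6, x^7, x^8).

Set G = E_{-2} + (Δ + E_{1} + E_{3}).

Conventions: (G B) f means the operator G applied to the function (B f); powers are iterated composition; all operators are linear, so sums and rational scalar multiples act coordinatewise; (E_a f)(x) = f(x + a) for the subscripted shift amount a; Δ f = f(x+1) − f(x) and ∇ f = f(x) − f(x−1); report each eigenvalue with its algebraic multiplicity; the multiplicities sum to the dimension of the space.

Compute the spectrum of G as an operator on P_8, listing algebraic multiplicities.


image of 1: 3
image of x: 3x + 3
image of x^2: 3x^2 + 6x + 15
image of x^3: 3x^3 + 9x^2 + 45x + 21
image of x^4: 3x^4 + 12x^3 + 90x^2 + 84x + 99
image of x^5: 3x^5 + 15x^4 + 150x^3 + 210x^2 + 495x + 213
image of x^6: 3x^6 + 18x^5 + 225x^4 + 420x^3 + 1485x^2 + 1278x + 795
image of x^7: 3x^7 + 21x^6 + 315x^5 + 735x^4 + 3465x^3 + 4473x^2 + 5565x + 2061
image of x^8: 3x^8 + 24x^7 + 420x^6 + 1176x^5 + 6930x^4 + 11928x^3 + 22260x^2 + 16488x + 6819
the matrix is upper triangular; its diagonal is (3, 3, 3, 3, 3, 3, 3, 3, 3)
for a triangular matrix the eigenvalues are the diagonal entries, with algebraic multiplicity their repetition count

λ = 3 (multiplicity 9)


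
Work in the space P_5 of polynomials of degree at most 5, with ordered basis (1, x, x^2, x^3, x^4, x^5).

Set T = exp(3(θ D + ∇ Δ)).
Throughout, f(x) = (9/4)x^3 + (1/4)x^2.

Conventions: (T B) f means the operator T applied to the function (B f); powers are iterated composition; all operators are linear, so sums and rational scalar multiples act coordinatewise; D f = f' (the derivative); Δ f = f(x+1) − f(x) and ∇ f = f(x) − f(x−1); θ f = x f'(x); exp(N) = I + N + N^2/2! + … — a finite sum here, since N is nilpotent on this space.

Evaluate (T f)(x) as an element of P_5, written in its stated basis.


the image equals g(x) = (9/4)x^3 + (163/4)x^2 + (327/2)x + 123

order-1 term: (81/2)x^2 + 42x + 3/2
order-2 term: (243/2)x + 243/2
the series for exp(3(θ D + ∇ Δ)) f terminates at order 2
exp(3(θ D + ∇ Δ)) f = (9/4)x^3 + (163/4)x^2 + (327/2)x + 123


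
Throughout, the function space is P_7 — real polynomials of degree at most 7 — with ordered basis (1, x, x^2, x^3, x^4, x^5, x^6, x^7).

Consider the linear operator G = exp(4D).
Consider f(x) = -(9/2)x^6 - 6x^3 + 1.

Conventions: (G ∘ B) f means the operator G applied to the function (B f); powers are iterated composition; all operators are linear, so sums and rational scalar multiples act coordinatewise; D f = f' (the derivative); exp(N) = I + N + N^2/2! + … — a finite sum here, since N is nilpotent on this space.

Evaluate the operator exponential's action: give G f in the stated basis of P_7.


order-1 term: -108x^5 - 72x^2
order-2 term: -1080x^4 - 288x
order-3 term: -5760x^3 - 384
order-4 term: -17280x^2
order-5 term: -27648x
order-6 term: -18432
the series for exp(4D) f terminates at order 6
exp(4D) f = -(9/2)x^6 - 108x^5 - 1080x^4 - 5766x^3 - 17352x^2 - 27936x - 18815

g(x) = -(9/2)x^6 - 108x^5 - 1080x^4 - 5766x^3 - 17352x^2 - 27936x - 18815


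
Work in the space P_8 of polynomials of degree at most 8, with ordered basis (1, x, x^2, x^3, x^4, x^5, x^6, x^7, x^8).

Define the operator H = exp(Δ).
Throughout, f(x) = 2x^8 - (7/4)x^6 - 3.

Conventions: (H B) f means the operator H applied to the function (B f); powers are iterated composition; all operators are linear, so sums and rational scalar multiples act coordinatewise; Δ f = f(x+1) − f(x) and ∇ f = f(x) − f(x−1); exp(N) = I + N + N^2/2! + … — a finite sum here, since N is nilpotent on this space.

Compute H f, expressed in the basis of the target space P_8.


the image equals g(x) = 2x^8 + 16x^7 + (441/4)x^6 + (1099/2)x^5 + (4095/2)x^4 + 5649x^3 + (43897/4)x^2 + 13486x + 31687/4

order-1 term: 16x^7 + 56x^6 + (203/2)x^5 + (455/4)x^4 + 77x^3 + (119/4)x^2 + (11/2)x + 1/4
order-2 term: 56x^6 + 336x^5 + (3815/4)x^4 + 1575x^3 + (6209/4)x^2 + (1701/2)x + 799/4
order-3 term: 112x^5 + 840x^4 + 2765x^3 + (9765/2)x^2 + (9107/2)x + 3549/2
order-4 term: 140x^4 + 1120x^3 + (14455/4)x^2 + 5495x + 13153/4
order-5 term: 112x^3 + 840x^2 + (4459/2)x + 8295/4
order-6 term: 56x^2 + 336x + 2121/4
order-7 term: 16x + 56
order-8 term: 2
the series for exp(Δ) f terminates at order 8
exp(Δ) f = 2x^8 + 16x^7 + (441/4)x^6 + (1099/2)x^5 + (4095/2)x^4 + 5649x^3 + (43897/4)x^2 + 13486x + 31687/4


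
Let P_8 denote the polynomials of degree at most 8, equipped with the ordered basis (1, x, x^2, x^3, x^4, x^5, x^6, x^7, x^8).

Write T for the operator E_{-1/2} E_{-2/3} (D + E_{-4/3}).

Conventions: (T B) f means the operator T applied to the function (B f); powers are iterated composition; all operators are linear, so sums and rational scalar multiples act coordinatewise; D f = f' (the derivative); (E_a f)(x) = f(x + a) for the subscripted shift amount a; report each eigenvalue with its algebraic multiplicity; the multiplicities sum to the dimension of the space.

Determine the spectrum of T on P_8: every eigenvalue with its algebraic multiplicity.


image of 1: 1
image of x: x - 3/2
image of x^2: x^2 - 3x + 47/12
image of x^3: x^3 - (9/2)x^2 + (47/4)x - 277/24
image of x^4: x^4 - 6x^3 + (47/2)x^2 - (277/6)x + 14131/432
image of x^5: x^5 - (15/2)x^4 + (235/6)x^3 - (1385/12)x^2 + (70655/432)x - 229115/2592
image of x^6: x^6 - 9x^5 + (235/4)x^4 - (1385/6)x^3 + (70655/144)x^2 - (229115/432)x + 1198397/5184
image of x^7: x^7 - (21/2)x^6 + (329/4)x^5 - (9695/24)x^4 + (494585/432)x^3 - (1603805/864)x^2 + (8388779/5184)x - 55306039/93312
image of x^8: x^8 - 12x^7 + (329/3)x^6 - (1939/3)x^5 + (494585/216)x^4 - (1603805/324)x^3 + (8388779/1296)x^2 - (55306039/11664)x + 841120187/559872
the matrix is upper triangular; its diagonal is (1, 1, 1, 1, 1, 1, 1, 1, 1)
for a triangular matrix the eigenvalues are the diagonal entries, with algebraic multiplicity their repetition count

λ = 1 (multiplicity 9)
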